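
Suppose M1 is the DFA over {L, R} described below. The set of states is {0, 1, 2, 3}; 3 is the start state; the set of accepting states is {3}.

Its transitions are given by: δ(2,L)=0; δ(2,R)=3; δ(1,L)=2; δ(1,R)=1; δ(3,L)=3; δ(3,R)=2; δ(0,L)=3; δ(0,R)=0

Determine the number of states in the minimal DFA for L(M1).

3

States {1} cannot be reached from the start state, so discard them.
Start with accepting vs non-accepting: {3} | {0,2}.
Split {0,2} by δ(·,L) → {0} and {2}.
The partition is now stable with 3 blocks: {3} | {0} | {2}.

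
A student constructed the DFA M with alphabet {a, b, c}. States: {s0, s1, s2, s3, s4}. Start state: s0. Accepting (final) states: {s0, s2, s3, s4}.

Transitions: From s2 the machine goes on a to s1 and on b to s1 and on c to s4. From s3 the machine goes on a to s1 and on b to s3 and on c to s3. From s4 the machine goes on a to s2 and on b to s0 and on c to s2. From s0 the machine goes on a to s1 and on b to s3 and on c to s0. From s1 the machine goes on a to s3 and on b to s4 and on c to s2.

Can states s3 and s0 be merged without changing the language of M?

Yes

Initial partition by acceptance: {s0,s2,s3,s4} | {s1}.
Split {s0,s2,s3,s4} by δ(·,a) → {s0,s2,s3} and {s4}.
On input b, block {s0,s2,s3} splits into {s0,s3} and {s2}.
The partition is now stable with 4 blocks: {s0,s3} | {s1} | {s4} | {s2}.
s3 and s0 lie in the same block of the stable partition, so they are equivalent — no string distinguishes them.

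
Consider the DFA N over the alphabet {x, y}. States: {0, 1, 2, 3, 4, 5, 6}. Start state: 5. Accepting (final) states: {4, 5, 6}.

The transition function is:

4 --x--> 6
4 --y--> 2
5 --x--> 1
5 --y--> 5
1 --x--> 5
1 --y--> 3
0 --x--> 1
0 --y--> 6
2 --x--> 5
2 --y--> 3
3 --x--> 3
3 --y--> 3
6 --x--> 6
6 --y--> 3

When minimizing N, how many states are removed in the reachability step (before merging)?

Starting at 5 and following transitions, the reachable set is {1, 3, 5}. That leaves 0, 2, 4, 6 unreachable — 4 in total.

4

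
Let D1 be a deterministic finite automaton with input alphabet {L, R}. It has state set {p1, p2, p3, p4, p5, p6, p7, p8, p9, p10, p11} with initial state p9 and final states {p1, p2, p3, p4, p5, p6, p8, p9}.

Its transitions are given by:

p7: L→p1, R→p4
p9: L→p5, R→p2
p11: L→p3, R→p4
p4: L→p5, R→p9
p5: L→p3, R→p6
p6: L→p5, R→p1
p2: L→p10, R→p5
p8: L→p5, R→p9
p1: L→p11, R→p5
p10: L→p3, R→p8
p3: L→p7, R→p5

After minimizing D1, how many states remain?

5

Initial partition by acceptance: {p1,p2,p3,p4,p5,p6,p8,p9} | {p7,p10,p11}.
On input L, block {p1,p2,p3,p4,p5,p6,p8,p9} splits into {p4,p5,p6,p8,p9} and {p1,p2,p3}.
Split {p4,p5,p6,p8,p9} by δ(·,L) → {p4,p6,p8,p9} and {p5}.
Split {p4,p6,p8,p9} by δ(·,R) → {p4,p8} and {p6,p9}.
Stable partition: {p4,p8} | {p7,p10,p11} | {p1,p2,p3} | {p5} | {p6,p9} — 5 equivalence classes.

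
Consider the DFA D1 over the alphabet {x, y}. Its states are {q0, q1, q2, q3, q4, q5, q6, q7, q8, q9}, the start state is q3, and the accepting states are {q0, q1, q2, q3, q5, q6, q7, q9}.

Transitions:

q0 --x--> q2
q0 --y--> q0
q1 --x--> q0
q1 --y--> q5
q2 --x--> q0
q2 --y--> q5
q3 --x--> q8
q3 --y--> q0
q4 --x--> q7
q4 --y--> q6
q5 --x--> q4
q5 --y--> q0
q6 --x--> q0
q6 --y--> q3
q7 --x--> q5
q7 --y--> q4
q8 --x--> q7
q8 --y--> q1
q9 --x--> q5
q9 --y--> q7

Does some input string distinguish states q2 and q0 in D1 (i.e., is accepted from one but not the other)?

Yes

States {q9} cannot be reached from the start state, so discard them.
Start with accepting vs non-accepting: {q0,q1,q2,q3,q5,q6,q7} | {q4,q8}.
Refine {q0,q1,q2,q3,q5,q6,q7} on symbol x: members go to different blocks, giving {q0,q1,q2,q6,q7} and {q3,q5}.
On input x, block {q0,q1,q2,q6,q7} splits into {q0,q1,q2,q6} and {q7}.
On input y, block {q0,q1,q2,q6} splits into {q1,q2,q6} and {q0}.
Stable partition: {q1,q2,q6} | {q4,q8} | {q3,q5} | {q7} | {q0} — 5 equivalence classes.
q2 and q0 end up in different blocks, so they are distinguishable. For instance, the string 'yx' is accepted from only q0.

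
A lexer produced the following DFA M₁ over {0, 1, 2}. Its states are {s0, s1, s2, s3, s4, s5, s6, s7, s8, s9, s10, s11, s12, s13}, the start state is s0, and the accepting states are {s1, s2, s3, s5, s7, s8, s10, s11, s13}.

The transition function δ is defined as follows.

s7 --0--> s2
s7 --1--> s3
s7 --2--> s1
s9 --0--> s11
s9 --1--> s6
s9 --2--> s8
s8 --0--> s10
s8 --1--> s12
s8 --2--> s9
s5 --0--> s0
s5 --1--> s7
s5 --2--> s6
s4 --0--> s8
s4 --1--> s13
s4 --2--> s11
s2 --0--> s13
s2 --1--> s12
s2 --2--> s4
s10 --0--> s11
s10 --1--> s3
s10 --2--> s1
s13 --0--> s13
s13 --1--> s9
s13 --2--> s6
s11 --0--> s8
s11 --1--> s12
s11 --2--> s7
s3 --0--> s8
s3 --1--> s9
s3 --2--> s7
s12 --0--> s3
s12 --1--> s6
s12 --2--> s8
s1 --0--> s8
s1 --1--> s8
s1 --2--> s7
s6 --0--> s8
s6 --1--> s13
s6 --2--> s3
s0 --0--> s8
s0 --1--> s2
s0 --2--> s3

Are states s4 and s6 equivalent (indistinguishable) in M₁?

States {s5} cannot be reached from the start state, so discard them.
Start with accepting vs non-accepting: {s1,s2,s3,s7,s8,s10,s11,s13} | {s0,s4,s6,s9,s12}.
Refine {s1,s2,s3,s7,s8,s10,s11,s13} on symbol 1: members go to different blocks, giving {s2,s3,s8,s11,s13} and {s1,s7,s10}.
Split {s2,s3,s8,s11,s13} by δ(·,0) → {s2,s3,s11,s13} and {s8}.
On input 0, block {s2,s3,s11,s13} splits into {s2,s13} and {s3,s11}.
Split {s0,s4,s6,s9,s12} by δ(·,0) → {s0,s4,s6} and {s9,s12}.
Refine {s1,s7,s10} on symbol 0: members go to different blocks, giving {s1} and {s7} and {s10}.
Stable partition: {s2,s13} | {s0,s4,s6} | {s1} | {s8} | {s3,s11} | {s9,s12} | {s7} | {s10} — 8 equivalence classes.
s4 and s6 lie in the same block of the stable partition, so they are equivalent — no string distinguishes them.

Yes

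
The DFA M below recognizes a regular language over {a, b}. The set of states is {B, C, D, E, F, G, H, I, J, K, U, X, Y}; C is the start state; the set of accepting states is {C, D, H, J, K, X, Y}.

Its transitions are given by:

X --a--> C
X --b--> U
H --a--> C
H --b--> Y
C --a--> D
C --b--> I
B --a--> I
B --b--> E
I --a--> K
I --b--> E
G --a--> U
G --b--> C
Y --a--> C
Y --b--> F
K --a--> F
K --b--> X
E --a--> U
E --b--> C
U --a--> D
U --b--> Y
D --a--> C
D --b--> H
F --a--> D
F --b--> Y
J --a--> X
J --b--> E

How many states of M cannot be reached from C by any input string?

3

Starting at C and following transitions, the reachable set is {C, D, E, F, H, I, K, U, X, Y}. That leaves B, G, J unreachable — 3 in total.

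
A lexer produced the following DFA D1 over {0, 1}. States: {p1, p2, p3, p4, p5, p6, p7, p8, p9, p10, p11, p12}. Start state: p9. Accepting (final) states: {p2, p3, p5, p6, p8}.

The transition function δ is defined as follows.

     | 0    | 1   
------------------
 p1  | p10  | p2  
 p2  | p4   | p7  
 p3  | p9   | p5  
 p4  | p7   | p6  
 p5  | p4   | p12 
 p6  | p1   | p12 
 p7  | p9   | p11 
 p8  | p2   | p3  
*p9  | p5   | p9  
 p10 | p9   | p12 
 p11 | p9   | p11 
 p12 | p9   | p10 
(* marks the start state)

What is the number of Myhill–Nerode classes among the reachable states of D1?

4

States {p3,p8} cannot be reached from the start state, so discard them.
P0 = {p2,p5,p6} | {p1,p4,p7,p9,p10,p11,p12}.
On input 0, block {p1,p4,p7,p9,p10,p11,p12} splits into {p1,p4,p7,p10,p11,p12} and {p9}.
Refine {p1,p4,p7,p10,p11,p12} on symbol 0: members go to different blocks, giving {p7,p10,p11,p12} and {p1,p4}.
Stable partition: {p2,p5,p6} | {p7,p10,p11,p12} | {p9} | {p1,p4} — 4 equivalence classes.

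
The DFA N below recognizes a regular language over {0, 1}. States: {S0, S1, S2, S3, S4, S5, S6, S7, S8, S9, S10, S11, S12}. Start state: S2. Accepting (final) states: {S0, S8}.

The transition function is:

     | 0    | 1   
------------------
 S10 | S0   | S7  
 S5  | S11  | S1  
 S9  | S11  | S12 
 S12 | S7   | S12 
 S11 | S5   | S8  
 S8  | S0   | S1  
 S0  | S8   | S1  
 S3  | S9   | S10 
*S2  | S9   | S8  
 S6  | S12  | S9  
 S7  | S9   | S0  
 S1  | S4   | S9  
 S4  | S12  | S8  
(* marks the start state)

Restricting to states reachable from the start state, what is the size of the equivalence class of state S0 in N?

2

States {S3,S6,S10} cannot be reached from the start state, so discard them.
Start with accepting vs non-accepting: {S0,S8} | {S1,S2,S4,S5,S7,S9,S11,S12}.
Split {S1,S2,S4,S5,S7,S9,S11,S12} by δ(·,1) → {S1,S5,S9,S12} and {S2,S4,S7,S11}.
The partition is now stable with 3 blocks: {S0,S8} | {S1,S5,S9,S12} | {S2,S4,S7,S11}.
State S0 belongs to the block {S0,S8}, which has 2 states.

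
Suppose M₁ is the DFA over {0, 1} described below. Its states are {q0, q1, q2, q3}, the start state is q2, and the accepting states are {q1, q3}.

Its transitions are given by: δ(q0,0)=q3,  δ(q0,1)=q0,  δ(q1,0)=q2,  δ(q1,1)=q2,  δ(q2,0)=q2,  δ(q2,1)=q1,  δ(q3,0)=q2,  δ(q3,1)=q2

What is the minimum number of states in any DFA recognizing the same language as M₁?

2

Reachable states from the start: {q1,q2}. Unreachable: {q0,q3} — drop them.
Start with accepting vs non-accepting: {q1} | {q2}.
No further refinement is possible. Final partition (2 blocks): {q1} | {q2}.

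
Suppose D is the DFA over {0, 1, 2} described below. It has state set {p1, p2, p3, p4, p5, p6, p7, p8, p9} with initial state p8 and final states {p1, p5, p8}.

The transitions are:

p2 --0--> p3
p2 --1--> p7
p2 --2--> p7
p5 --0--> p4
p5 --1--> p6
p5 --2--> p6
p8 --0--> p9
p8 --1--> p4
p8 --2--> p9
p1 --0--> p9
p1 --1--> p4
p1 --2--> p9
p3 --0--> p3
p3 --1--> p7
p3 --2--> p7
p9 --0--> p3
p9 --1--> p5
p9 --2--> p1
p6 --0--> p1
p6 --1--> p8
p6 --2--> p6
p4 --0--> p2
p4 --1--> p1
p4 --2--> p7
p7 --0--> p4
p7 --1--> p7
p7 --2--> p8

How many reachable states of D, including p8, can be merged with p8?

Every state is reachable, so we keep all 9.
P0 = {p1,p5,p8} | {p2,p3,p4,p6,p7,p9}.
Split {p2,p3,p4,p6,p7,p9} by δ(·,0) → {p2,p3,p4,p7,p9} and {p6}.
Split {p1,p5,p8} by δ(·,1) → {p1,p8} and {p5}.
Split {p2,p3,p4,p7,p9} by δ(·,1) → {p2,p3,p7} and {p4} and {p9}.
On input 0, block {p2,p3,p7} splits into {p2,p3} and {p7}.
The partition is now stable with 7 blocks: {p1,p8} | {p2,p3} | {p6} | {p5} | {p4} | {p9} | {p7}.
State p8 belongs to the block {p1,p8}, which has 2 states.

2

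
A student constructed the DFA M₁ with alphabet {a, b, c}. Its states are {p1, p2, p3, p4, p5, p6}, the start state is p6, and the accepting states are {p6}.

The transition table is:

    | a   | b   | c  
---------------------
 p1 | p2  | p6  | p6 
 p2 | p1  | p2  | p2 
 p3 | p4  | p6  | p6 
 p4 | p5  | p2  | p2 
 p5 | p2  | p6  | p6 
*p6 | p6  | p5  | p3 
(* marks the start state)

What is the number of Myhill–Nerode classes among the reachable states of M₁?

3

Initial partition by acceptance: {p6} | {p1,p2,p3,p4,p5}.
On input b, block {p1,p2,p3,p4,p5} splits into {p1,p3,p5} and {p2,p4}.
Stable partition: {p6} | {p1,p3,p5} | {p2,p4} — 3 equivalence classes.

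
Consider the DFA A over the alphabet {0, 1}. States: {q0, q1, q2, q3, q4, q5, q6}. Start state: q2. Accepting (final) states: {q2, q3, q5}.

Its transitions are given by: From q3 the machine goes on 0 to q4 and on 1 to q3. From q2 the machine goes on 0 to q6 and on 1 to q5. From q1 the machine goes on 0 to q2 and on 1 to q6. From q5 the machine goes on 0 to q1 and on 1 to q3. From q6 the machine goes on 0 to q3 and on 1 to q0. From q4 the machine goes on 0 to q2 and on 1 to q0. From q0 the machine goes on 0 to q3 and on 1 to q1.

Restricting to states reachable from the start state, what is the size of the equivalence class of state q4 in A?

4

P0 = {q2,q3,q5} | {q0,q1,q4,q6}.
The partition is now stable with 2 blocks: {q2,q3,q5} | {q0,q1,q4,q6}.
The equivalence class containing q4 is {q0,q1,q4,q6}, of size 4.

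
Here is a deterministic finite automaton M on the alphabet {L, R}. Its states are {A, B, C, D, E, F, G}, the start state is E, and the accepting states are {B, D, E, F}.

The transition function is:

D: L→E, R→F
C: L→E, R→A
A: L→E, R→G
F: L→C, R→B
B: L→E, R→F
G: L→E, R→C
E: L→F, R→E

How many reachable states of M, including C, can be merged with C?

Reachable states from the start: {A,B,C,E,F,G}. Unreachable: {D} — drop them.
Initial partition by acceptance: {B,E,F} | {A,C,G}.
Refine {B,E,F} on symbol L: members go to different blocks, giving {B,E} and {F}.
Split {B,E} by δ(·,L) → {B} and {E}.
No further refinement is possible. Final partition (4 blocks): {B} | {A,C,G} | {F} | {E}.
The equivalence class containing C is {A,C,G}, of size 3.

3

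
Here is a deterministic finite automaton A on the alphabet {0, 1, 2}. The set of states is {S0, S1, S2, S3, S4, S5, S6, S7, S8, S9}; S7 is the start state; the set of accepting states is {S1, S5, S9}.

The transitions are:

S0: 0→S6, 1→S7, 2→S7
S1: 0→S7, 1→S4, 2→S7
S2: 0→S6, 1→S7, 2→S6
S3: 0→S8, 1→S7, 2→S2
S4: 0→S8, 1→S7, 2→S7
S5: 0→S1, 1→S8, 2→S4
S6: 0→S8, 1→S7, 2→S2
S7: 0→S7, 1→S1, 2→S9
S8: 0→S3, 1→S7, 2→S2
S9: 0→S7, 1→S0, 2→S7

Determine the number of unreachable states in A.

1

No path from S7 leads to S5; the other 9 states are all reachable.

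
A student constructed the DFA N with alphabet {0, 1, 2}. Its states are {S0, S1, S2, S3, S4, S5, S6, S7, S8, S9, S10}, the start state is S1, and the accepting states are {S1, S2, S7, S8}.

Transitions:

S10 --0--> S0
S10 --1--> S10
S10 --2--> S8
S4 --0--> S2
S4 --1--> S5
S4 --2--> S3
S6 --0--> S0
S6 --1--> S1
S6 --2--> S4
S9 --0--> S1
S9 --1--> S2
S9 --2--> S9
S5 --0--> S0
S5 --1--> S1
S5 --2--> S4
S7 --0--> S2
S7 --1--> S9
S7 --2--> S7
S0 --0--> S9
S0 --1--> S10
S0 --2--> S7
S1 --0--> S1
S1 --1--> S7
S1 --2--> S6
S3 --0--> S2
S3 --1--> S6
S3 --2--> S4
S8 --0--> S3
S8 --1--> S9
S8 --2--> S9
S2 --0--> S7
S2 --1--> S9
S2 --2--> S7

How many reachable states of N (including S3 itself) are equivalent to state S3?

Initial partition by acceptance: {S1,S2,S7,S8} | {S0,S3,S4,S5,S6,S9,S10}.
On input 0, block {S1,S2,S7,S8} splits into {S1,S2,S7} and {S8}.
On input 1, block {S1,S2,S7} splits into {S2,S7} and {S1}.
Refine {S0,S3,S4,S5,S6,S9,S10} on symbol 0: members go to different blocks, giving {S0,S5,S6,S10} and {S3,S4} and {S9}.
On input 0, block {S0,S5,S6,S10} splits into {S5,S6,S10} and {S0}.
Split {S5,S6,S10} by δ(·,1) → {S5,S6} and {S10}.
Stable partition: {S2,S7} | {S5,S6} | {S8} | {S1} | {S3,S4} | {S9} | {S0} | {S10} — 8 equivalence classes.
The equivalence class containing S3 is {S3,S4}, of size 2.

2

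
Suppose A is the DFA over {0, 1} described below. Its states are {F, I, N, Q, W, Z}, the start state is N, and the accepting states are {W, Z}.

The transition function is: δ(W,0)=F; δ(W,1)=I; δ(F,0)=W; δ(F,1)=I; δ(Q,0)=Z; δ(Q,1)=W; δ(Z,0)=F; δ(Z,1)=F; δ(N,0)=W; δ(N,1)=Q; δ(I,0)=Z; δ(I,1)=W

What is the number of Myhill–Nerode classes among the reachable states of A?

All states are reachable from the start state.
P0 = {W,Z} | {F,I,N,Q}.
Split {F,I,N,Q} by δ(·,1) → {I,Q} and {F,N}.
Split {W,Z} by δ(·,1) → {W} and {Z}.
The partition is now stable with 4 blocks: {W} | {I,Q} | {F,N} | {Z}.

4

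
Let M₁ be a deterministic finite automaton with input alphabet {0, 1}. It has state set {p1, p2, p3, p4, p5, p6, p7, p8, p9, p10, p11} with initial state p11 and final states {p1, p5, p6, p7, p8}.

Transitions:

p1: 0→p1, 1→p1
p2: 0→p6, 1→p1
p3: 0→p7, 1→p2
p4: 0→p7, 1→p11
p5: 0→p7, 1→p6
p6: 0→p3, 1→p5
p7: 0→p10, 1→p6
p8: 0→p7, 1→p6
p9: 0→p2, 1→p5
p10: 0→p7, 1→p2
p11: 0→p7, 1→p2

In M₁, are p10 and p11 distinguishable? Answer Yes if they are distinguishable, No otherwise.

No

States {p4,p8,p9} cannot be reached from the start state, so discard them.
Start with accepting vs non-accepting: {p1,p5,p6,p7} | {p2,p3,p10,p11}.
On input 0, block {p1,p5,p6,p7} splits into {p1,p5} and {p6,p7}.
Split {p1,p5} by δ(·,0) → {p1} and {p5}.
Split {p2,p3,p10,p11} by δ(·,1) → {p3,p10,p11} and {p2}.
On input 1, block {p6,p7} splits into {p6} and {p7}.
Stable partition: {p1} | {p3,p10,p11} | {p6} | {p5} | {p2} | {p7} — 6 equivalence classes.
p10 and p11 lie in the same block of the stable partition, so they are equivalent — no string distinguishes them.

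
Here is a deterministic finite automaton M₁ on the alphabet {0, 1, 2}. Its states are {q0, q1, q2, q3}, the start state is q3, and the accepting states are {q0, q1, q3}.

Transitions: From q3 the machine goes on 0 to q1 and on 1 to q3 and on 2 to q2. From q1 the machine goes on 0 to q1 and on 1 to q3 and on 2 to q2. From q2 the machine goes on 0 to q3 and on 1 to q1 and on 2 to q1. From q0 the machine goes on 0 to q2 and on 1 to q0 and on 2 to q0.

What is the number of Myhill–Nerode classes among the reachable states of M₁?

First remove the unreachable states {q0}; 3 states remain.
Initial partition by acceptance: {q1,q3} | {q2}.
The partition is now stable with 2 blocks: {q1,q3} | {q2}.

2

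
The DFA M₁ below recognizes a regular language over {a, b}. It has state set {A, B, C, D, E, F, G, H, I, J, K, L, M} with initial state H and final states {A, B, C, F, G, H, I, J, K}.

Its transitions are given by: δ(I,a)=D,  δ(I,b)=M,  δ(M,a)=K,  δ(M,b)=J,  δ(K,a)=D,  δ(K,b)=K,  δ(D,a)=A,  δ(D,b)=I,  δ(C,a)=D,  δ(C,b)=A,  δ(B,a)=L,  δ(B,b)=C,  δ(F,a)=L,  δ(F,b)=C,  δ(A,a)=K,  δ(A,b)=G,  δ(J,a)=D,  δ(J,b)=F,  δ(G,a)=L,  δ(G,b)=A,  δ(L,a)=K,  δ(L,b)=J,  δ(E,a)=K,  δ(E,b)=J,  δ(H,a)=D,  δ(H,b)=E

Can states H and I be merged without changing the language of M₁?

Reachable states from the start: {A,C,D,E,F,G,H,I,J,K,L,M}. Unreachable: {B} — drop them.
Initial partition by acceptance: {A,C,F,G,H,I,J,K} | {D,E,L,M}.
On input a, block {A,C,F,G,H,I,J,K} splits into {C,F,G,H,I,J,K} and {A}.
Refine {C,F,G,H,I,J,K} on symbol b: members go to different blocks, giving {F,J,K} and {C,G} and {H,I}.
Split {F,J,K} by δ(·,b) → {J,K} and {F}.
Split {J,K} by δ(·,b) → {J} and {K}.
On input a, block {D,E,L,M} splits into {E,L,M} and {D}.
On input a, block {C,G} splits into {C} and {G}.
No further refinement is possible. Final partition (9 blocks): {J} | {E,L,M} | {A} | {C} | {H,I} | {F} | {K} | {D} | {G}.
H and I lie in the same block of the stable partition, so they are equivalent — no string distinguishes them.

Yes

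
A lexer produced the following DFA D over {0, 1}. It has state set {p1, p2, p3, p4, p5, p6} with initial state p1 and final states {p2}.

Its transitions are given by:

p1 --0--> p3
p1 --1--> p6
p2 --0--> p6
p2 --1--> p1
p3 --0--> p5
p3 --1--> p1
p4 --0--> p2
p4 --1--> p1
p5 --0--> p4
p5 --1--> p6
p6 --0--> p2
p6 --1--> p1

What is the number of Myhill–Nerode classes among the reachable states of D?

All states are reachable from the start state.
Start with accepting vs non-accepting: {p2} | {p1,p3,p4,p5,p6}.
On input 0, block {p1,p3,p4,p5,p6} splits into {p1,p3,p5} and {p4,p6}.
Refine {p1,p3,p5} on symbol 0: members go to different blocks, giving {p1,p3} and {p5}.
Split {p1,p3} by δ(·,0) → {p1} and {p3}.
The partition is now stable with 5 blocks: {p2} | {p1} | {p4,p6} | {p5} | {p3}.

5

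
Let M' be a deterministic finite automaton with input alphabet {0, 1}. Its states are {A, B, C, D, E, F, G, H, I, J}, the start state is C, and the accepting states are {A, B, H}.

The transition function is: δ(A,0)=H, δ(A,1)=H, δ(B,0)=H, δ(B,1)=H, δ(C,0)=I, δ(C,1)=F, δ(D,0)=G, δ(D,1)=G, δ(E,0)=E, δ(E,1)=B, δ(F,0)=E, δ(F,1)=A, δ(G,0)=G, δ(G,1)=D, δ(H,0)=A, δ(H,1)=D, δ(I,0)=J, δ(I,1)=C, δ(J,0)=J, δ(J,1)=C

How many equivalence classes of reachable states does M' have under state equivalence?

Start with accepting vs non-accepting: {A,B,H} | {C,D,E,F,G,I,J}.
Refine {A,B,H} on symbol 1: members go to different blocks, giving {A,B} and {H}.
Split {C,D,E,F,G,I,J} by δ(·,1) → {C,D,G,I,J} and {E,F}.
Split {C,D,G,I,J} by δ(·,1) → {D,G,I,J} and {C}.
On input 1, block {D,G,I,J} splits into {D,G} and {I,J}.
Stable partition: {A,B} | {D,G} | {H} | {E,F} | {C} | {I,J} — 6 equivalence classes.

6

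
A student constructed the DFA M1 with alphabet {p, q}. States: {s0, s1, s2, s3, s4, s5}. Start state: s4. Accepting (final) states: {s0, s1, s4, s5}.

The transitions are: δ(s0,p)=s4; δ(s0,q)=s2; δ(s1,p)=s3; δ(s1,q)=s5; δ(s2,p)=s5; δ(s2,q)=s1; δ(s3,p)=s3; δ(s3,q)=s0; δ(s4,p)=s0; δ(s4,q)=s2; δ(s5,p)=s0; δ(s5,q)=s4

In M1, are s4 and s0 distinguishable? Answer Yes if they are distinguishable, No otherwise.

Initial partition by acceptance: {s0,s1,s4,s5} | {s2,s3}.
Split {s0,s1,s4,s5} by δ(·,p) → {s0,s4,s5} and {s1}.
Split {s0,s4,s5} by δ(·,q) → {s0,s4} and {s5}.
On input p, block {s2,s3} splits into {s2} and {s3}.
Stable partition: {s0,s4} | {s2} | {s1} | {s5} | {s3} — 5 equivalence classes.
s4 and s0 lie in the same block of the stable partition, so they are equivalent — no string distinguishes them.

No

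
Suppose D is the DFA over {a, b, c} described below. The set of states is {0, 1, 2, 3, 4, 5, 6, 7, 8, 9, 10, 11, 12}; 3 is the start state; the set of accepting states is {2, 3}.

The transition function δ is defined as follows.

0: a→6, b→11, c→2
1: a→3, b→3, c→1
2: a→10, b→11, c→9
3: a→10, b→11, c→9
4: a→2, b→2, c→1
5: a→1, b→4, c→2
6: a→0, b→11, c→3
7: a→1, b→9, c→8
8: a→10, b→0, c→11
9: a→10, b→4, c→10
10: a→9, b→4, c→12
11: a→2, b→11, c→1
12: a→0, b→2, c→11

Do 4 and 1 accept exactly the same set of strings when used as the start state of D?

States {5,7,8} cannot be reached from the start state, so discard them.
Start with accepting vs non-accepting: {2,3} | {0,1,4,6,9,10,11,12}.
Refine {0,1,4,6,9,10,11,12} on symbol a: members go to different blocks, giving {0,6,9,10,12} and {1,4,11}.
On input b, block {0,6,9,10,12} splits into {0,6,9,10} and {12}.
Split {0,6,9,10} by δ(·,c) → {0,6} and {9} and {10}.
Split {1,4,11} by δ(·,b) → {1,4} and {11}.
The partition is now stable with 7 blocks: {2,3} | {0,6} | {1,4} | {12} | {9} | {10} | {11}.
4 and 1 lie in the same block of the stable partition, so they are equivalent — no string distinguishes them.

Yes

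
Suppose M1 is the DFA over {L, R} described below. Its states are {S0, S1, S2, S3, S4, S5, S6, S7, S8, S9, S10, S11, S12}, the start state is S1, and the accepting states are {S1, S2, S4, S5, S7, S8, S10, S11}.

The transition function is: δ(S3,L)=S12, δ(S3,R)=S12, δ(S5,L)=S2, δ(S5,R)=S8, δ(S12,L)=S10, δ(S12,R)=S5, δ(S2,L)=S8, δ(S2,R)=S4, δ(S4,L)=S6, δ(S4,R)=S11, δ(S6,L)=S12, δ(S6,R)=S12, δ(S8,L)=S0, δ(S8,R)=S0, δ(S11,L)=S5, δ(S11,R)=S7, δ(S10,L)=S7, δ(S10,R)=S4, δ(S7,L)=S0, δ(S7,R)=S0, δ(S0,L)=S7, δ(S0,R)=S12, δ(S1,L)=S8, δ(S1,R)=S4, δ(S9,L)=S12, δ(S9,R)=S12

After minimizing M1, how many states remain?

8

First remove the unreachable states {S3,S9}; 11 states remain.
P0 = {S1,S2,S4,S5,S7,S8,S10,S11} | {S0,S6,S12}.
Split {S1,S2,S4,S5,S7,S8,S10,S11} by δ(·,L) → {S1,S2,S5,S10,S11} and {S4,S7,S8}.
On input L, block {S1,S2,S5,S10,S11} splits into {S1,S2,S10} and {S5,S11}.
Refine {S0,S6,S12} on symbol L: members go to different blocks, giving {S0} and {S6} and {S12}.
Split {S4,S7,S8} by δ(·,L) → {S7,S8} and {S4}.
On input L, block {S5,S11} splits into {S5} and {S11}.
No further refinement is possible. Final partition (8 blocks): {S1,S2,S10} | {S0} | {S7,S8} | {S5} | {S6} | {S12} | {S4} | {S11}.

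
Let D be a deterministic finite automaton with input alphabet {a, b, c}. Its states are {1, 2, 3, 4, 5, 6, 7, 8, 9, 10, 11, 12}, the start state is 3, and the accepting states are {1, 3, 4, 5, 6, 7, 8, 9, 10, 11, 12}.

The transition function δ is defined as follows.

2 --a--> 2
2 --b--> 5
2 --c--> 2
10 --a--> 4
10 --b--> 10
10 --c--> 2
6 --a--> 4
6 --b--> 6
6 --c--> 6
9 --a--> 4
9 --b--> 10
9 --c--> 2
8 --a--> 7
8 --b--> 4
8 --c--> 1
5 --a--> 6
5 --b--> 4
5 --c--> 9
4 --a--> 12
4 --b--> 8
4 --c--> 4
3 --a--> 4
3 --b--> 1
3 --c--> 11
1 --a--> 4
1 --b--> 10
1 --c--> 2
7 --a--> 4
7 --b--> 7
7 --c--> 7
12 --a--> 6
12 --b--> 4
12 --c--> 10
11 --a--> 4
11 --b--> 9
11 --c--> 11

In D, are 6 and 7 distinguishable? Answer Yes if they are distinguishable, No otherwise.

All states are reachable from the start state.
P0 = {1,3,4,5,6,7,8,9,10,11,12} | {2}.
Split {1,3,4,5,6,7,8,9,10,11,12} by δ(·,c) → {3,4,5,6,7,8,11,12} and {1,9,10}.
Refine {3,4,5,6,7,8,11,12} on symbol b: members go to different blocks, giving {4,5,6,7,8,12} and {3,11}.
Refine {4,5,6,7,8,12} on symbol c: members go to different blocks, giving {4,6,7} and {5,8,12}.
Split {4,6,7} by δ(·,a) → {6,7} and {4}.
Stable partition: {6,7} | {2} | {1,9,10} | {3,11} | {5,8,12} | {4} — 6 equivalence classes.
6 and 7 lie in the same block of the stable partition, so they are equivalent — no string distinguishes them.

No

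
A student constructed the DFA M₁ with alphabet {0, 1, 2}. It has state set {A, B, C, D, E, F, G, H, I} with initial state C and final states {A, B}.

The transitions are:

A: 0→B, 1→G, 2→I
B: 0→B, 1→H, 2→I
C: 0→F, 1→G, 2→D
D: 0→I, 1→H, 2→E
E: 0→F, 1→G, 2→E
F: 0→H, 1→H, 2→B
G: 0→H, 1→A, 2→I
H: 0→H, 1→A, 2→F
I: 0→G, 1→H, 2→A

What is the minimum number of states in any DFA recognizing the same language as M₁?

All states are reachable from the start state.
Start with accepting vs non-accepting: {A,B} | {C,D,E,F,G,H,I}.
On input 1, block {C,D,E,F,G,H,I} splits into {C,D,E,F,I} and {G,H}.
Refine {C,D,E,F,I} on symbol 0: members go to different blocks, giving {C,D,E} and {F,I}.
No further refinement is possible. Final partition (4 blocks): {A,B} | {C,D,E} | {G,H} | {F,I}.

4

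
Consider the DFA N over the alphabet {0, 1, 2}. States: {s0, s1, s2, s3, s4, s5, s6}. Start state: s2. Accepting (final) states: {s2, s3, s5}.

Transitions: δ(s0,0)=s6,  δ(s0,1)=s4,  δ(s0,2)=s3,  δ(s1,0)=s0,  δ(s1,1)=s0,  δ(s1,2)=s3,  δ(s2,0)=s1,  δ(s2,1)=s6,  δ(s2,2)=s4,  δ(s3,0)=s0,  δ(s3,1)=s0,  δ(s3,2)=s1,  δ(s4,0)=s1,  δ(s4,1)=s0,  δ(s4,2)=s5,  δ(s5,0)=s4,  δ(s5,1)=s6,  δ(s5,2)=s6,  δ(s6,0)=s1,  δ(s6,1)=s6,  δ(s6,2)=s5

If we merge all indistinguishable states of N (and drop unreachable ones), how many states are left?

Every state is reachable, so we keep all 7.
P0 = {s2,s3,s5} | {s0,s1,s4,s6}.
Stable partition: {s2,s3,s5} | {s0,s1,s4,s6} — 2 equivalence classes.

2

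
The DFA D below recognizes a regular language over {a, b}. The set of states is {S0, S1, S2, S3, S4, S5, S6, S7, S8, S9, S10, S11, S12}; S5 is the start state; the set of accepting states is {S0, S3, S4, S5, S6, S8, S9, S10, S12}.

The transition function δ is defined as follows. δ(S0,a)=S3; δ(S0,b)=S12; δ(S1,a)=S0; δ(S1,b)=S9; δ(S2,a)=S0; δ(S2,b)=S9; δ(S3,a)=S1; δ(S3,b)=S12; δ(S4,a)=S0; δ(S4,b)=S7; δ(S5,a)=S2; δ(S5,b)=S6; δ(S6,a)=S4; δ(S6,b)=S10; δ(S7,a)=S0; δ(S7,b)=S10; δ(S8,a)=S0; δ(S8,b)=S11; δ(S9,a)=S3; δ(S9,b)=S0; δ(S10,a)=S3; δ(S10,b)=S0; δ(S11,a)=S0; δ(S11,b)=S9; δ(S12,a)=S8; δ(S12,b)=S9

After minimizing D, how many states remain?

All states are reachable from the start state.
P0 = {S0,S3,S4,S5,S6,S8,S9,S10,S12} | {S1,S2,S7,S11}.
Refine {S0,S3,S4,S5,S6,S8,S9,S10,S12} on symbol a: members go to different blocks, giving {S0,S4,S6,S8,S9,S10,S12} and {S3,S5}.
On input a, block {S0,S4,S6,S8,S9,S10,S12} splits into {S4,S6,S8,S12} and {S0,S9,S10}.
Refine {S4,S6,S8,S12} on symbol a: members go to different blocks, giving {S4,S8} and {S6,S12}.
On input b, block {S0,S9,S10} splits into {S9,S10} and {S0}.
No further refinement is possible. Final partition (6 blocks): {S4,S8} | {S1,S2,S7,S11} | {S3,S5} | {S9,S10} | {S6,S12} | {S0}.

6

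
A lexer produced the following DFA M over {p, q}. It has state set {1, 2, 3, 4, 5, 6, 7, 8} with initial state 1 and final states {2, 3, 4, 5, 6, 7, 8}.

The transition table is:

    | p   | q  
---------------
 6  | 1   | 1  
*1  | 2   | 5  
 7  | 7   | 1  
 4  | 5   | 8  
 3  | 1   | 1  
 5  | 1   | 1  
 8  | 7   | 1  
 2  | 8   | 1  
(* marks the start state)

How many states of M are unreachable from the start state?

No path from 1 leads to 3, 4, 6; the other 5 states are all reachable.

3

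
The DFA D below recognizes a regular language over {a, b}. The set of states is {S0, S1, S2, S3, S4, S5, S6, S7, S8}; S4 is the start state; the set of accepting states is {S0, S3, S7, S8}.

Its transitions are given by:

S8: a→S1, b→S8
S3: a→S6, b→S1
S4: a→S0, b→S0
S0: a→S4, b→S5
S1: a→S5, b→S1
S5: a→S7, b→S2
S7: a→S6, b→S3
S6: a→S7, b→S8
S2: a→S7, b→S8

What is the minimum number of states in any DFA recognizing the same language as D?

8

Initial partition by acceptance: {S0,S3,S7,S8} | {S1,S2,S4,S5,S6}.
On input b, block {S0,S3,S7,S8} splits into {S0,S3} and {S7,S8}.
On input a, block {S1,S2,S4,S5,S6} splits into {S2,S5,S6} and {S1} and {S4}.
On input a, block {S0,S3} splits into {S0} and {S3}.
On input b, block {S2,S5,S6} splits into {S2,S6} and {S5}.
Refine {S7,S8} on symbol a: members go to different blocks, giving {S7} and {S8}.
The partition is now stable with 8 blocks: {S0} | {S2,S6} | {S7} | {S1} | {S4} | {S3} | {S5} | {S8}.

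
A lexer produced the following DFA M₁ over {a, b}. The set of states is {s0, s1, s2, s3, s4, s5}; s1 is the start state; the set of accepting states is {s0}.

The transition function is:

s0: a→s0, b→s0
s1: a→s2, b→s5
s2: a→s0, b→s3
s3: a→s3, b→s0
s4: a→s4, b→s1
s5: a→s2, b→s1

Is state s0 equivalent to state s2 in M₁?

No

States {s4} cannot be reached from the start state, so discard them.
Start with accepting vs non-accepting: {s0} | {s1,s2,s3,s5}.
Refine {s1,s2,s3,s5} on symbol a: members go to different blocks, giving {s1,s3,s5} and {s2}.
Refine {s1,s3,s5} on symbol a: members go to different blocks, giving {s1,s5} and {s3}.
No further refinement is possible. Final partition (4 blocks): {s0} | {s1,s5} | {s2} | {s3}.
s0 and s2 end up in different blocks, so they are distinguishable. For instance, the string 'ε' is accepted from only s0.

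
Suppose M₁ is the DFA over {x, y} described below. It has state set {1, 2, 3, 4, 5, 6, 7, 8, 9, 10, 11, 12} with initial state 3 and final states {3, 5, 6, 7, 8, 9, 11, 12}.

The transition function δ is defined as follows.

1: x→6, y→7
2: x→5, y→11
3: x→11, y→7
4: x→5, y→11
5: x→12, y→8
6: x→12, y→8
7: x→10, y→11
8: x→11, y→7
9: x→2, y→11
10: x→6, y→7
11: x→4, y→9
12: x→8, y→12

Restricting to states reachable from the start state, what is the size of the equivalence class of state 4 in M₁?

First remove the unreachable states {1}; 11 states remain.
P0 = {3,5,6,7,8,9,11,12} | {2,4,10}.
Refine {3,5,6,7,8,9,11,12} on symbol x: members go to different blocks, giving {3,5,6,8,12} and {7,9,11}.
On input x, block {3,5,6,8,12} splits into {5,6,12} and {3,8}.
On input x, block {5,6,12} splits into {5,6} and {12}.
The partition is now stable with 5 blocks: {5,6} | {2,4,10} | {7,9,11} | {3,8} | {12}.
State 4 belongs to the block {2,4,10}, which has 3 states.

3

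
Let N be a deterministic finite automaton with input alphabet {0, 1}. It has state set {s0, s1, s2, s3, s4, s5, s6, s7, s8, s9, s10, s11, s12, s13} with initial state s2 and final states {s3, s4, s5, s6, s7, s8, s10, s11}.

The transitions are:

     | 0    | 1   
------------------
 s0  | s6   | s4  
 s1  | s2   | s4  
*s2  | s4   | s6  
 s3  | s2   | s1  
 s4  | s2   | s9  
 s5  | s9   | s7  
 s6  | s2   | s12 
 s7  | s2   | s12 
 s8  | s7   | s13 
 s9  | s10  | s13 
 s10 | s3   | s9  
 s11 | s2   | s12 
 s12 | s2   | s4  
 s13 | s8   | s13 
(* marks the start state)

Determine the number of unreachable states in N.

Starting at s2 and following transitions, the reachable set is {s1, s2, s3, s4, s6, s7, s8, s9, s10, s12, s13}. That leaves s0, s5, s11 unreachable — 3 in total.

3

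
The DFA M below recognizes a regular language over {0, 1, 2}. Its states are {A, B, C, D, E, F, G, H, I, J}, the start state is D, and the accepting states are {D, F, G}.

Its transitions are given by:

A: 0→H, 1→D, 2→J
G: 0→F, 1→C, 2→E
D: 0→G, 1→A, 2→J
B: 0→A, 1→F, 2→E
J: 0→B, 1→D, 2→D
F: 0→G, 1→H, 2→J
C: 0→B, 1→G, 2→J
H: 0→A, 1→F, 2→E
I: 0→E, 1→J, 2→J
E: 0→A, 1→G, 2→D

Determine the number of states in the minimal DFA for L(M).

First remove the unreachable states {I}; 9 states remain.
P0 = {D,F,G} | {A,B,C,E,H,J}.
Refine {A,B,C,E,H,J} on symbol 2: members go to different blocks, giving {A,B,C,H} and {E,J}.
No further refinement is possible. Final partition (3 blocks): {D,F,G} | {A,B,C,H} | {E,J}.

3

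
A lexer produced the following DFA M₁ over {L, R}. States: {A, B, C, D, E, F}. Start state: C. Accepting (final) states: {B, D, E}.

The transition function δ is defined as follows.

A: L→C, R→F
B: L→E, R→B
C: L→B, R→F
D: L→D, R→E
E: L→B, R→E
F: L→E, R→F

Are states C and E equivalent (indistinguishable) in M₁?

States {A,D} cannot be reached from the start state, so discard them.
P0 = {B,E} | {C,F}.
Stable partition: {B,E} | {C,F} — 2 equivalence classes.
C and E end up in different blocks, so they are distinguishable. For instance, the string 'ε' is accepted from only E.

No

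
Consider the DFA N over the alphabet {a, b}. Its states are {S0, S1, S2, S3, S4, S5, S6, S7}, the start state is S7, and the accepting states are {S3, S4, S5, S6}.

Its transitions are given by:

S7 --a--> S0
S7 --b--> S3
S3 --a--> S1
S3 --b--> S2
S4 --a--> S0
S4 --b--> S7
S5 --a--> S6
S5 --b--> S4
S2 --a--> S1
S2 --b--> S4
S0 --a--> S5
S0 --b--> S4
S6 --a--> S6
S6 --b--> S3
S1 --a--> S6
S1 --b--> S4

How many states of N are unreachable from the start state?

Every one of the 8 states is reachable from S7.

0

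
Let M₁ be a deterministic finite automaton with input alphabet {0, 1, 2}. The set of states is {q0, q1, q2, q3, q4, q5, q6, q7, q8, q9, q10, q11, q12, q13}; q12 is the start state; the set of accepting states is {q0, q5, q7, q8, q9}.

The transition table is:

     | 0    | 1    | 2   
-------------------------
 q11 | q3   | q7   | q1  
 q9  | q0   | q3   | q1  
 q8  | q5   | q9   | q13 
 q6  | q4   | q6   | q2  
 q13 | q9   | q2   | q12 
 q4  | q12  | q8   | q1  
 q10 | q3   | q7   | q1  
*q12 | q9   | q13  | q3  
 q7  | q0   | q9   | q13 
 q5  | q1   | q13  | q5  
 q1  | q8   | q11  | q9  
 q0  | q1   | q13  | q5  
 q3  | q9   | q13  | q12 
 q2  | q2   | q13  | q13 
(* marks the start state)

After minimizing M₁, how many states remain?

Reachable states from the start: {q0,q1,q2,q3,q5,q7,q8,q9,q11,q12,q13}. Unreachable: {q4,q6,q10} — drop them.
P0 = {q0,q5,q7,q8,q9} | {q1,q2,q3,q11,q12,q13}.
Refine {q0,q5,q7,q8,q9} on symbol 0: members go to different blocks, giving {q7,q8,q9} and {q0,q5}.
Split {q7,q8,q9} by δ(·,1) → {q7,q8} and {q9}.
Refine {q1,q2,q3,q11,q12,q13} on symbol 0: members go to different blocks, giving {q3,q12,q13} and {q2,q11} and {q1}.
Refine {q3,q12,q13} on symbol 1: members go to different blocks, giving {q3,q12} and {q13}.
On input 0, block {q2,q11} splits into {q2} and {q11}.
The partition is now stable with 8 blocks: {q7,q8} | {q3,q12} | {q0,q5} | {q9} | {q2} | {q1} | {q13} | {q11}.

8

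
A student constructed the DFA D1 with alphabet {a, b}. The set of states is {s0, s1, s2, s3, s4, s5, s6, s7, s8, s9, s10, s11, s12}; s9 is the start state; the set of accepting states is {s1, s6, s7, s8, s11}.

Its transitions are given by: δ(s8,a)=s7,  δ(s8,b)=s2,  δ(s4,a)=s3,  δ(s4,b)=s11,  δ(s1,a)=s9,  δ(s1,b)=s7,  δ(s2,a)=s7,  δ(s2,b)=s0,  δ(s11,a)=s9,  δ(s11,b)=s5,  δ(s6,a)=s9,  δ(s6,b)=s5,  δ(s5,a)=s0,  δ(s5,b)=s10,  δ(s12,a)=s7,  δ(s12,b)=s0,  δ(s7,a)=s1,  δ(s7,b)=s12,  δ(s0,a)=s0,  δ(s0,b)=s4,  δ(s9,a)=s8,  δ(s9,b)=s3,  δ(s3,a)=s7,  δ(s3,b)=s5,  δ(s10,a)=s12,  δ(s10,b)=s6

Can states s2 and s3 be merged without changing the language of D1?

Yes

All states are reachable from the start state.
Initial partition by acceptance: {s1,s6,s7,s8,s11} | {s0,s2,s3,s4,s5,s9,s10,s12}.
Split {s1,s6,s7,s8,s11} by δ(·,a) → {s1,s6,s11} and {s7,s8}.
Split {s1,s6,s11} by δ(·,b) → {s6,s11} and {s1}.
Split {s0,s2,s3,s4,s5,s9,s10,s12} by δ(·,a) → {s0,s4,s5,s10} and {s2,s3,s9,s12}.
Split {s0,s4,s5,s10} by δ(·,a) → {s0,s5} and {s4,s10}.
On input a, block {s7,s8} splits into {s7} and {s8}.
Refine {s2,s3,s9,s12} on symbol a: members go to different blocks, giving {s2,s3,s12} and {s9}.
No further refinement is possible. Final partition (8 blocks): {s6,s11} | {s0,s5} | {s7} | {s1} | {s2,s3,s12} | {s4,s10} | {s8} | {s9}.
s2 and s3 lie in the same block of the stable partition, so they are equivalent — no string distinguishes them.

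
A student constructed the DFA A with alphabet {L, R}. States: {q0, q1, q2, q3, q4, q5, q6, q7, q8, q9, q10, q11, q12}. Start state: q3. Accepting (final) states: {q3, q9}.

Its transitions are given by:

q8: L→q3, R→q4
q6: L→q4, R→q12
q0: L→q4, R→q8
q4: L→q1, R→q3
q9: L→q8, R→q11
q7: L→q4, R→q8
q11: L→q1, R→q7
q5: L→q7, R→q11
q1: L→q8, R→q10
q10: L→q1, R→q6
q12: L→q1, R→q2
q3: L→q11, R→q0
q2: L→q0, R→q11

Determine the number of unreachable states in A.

2

No path from q3 leads to q5, q9; the other 11 states are all reachable.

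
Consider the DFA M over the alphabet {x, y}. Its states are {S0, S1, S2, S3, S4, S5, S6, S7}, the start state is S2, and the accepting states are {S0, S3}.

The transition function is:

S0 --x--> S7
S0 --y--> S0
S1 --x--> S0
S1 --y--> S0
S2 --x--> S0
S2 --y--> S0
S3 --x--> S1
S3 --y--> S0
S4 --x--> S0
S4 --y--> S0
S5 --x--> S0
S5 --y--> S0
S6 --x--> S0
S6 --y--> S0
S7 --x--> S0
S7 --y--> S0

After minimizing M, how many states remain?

2

Reachable states from the start: {S0,S2,S7}. Unreachable: {S1,S3,S4,S5,S6} — drop them.
Initial partition by acceptance: {S0} | {S2,S7}.
Stable partition: {S0} | {S2,S7} — 2 equivalence classes.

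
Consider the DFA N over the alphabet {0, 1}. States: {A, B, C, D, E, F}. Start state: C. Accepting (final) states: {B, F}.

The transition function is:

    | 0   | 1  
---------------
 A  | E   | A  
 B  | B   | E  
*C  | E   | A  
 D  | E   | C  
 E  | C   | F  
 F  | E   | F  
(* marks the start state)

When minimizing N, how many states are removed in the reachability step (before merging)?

2

BFS from C reaches {A, C, E, F}; the 2 state(s) B, D are never visited.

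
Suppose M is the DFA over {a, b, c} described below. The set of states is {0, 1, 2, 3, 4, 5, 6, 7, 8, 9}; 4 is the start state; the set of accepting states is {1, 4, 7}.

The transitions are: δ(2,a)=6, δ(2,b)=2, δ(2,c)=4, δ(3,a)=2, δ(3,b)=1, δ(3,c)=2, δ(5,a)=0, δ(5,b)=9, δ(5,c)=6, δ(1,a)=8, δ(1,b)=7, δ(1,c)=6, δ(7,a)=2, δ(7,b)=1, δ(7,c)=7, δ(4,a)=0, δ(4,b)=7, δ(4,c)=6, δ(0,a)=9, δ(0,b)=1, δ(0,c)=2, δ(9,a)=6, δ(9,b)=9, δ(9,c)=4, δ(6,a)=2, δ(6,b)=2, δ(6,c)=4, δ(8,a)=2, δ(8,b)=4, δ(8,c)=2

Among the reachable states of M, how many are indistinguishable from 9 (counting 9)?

Reachable states from the start: {0,1,2,4,6,7,8,9}. Unreachable: {3,5} — drop them.
Initial partition by acceptance: {1,4,7} | {0,2,6,8,9}.
Split {1,4,7} by δ(·,c) → {1,4} and {7}.
On input b, block {0,2,6,8,9} splits into {2,6,9} and {0,8}.
The partition is now stable with 4 blocks: {1,4} | {2,6,9} | {7} | {0,8}.
State 9 belongs to the block {2,6,9}, which has 3 states.

3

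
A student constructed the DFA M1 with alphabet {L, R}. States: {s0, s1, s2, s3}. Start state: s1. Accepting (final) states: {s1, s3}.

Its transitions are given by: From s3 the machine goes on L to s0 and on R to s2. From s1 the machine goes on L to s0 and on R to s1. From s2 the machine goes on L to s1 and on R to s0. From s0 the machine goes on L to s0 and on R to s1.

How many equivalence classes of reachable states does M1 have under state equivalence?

2

States {s2,s3} cannot be reached from the start state, so discard them.
Start with accepting vs non-accepting: {s1} | {s0}.
Stable partition: {s1} | {s0} — 2 equivalence classes.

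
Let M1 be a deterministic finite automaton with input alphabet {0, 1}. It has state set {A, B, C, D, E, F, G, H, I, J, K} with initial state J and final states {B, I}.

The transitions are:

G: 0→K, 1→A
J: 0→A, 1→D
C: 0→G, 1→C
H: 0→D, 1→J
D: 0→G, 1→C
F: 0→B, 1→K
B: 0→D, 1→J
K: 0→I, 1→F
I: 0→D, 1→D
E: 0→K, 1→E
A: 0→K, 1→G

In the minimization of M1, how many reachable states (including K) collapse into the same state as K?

First remove the unreachable states {E,H}; 9 states remain.
P0 = {B,I} | {A,C,D,F,G,J,K}.
On input 0, block {A,C,D,F,G,J,K} splits into {A,C,D,G,J} and {F,K}.
On input 0, block {A,C,D,G,J} splits into {C,D,J} and {A,G}.
Stable partition: {B,I} | {C,D,J} | {F,K} | {A,G} — 4 equivalence classes.
State K belongs to the block {F,K}, which has 2 states.

2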